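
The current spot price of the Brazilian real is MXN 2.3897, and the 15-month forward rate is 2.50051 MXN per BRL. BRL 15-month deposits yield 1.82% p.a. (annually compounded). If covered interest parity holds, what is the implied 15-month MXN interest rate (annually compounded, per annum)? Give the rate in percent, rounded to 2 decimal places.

T = 15/12 years.
CIP gives F = S · g_MXN/g_BRL, so g_MXN/g_BRL = 2.50051/2.3897 = 1.0463698.
The BRL side grows by (1 + 0.0182)^(15/12) = 1.0228015.
So the MXN growth factor = 1.0702286.
Annualise: 1.0702286^(12/15) − 1 = 0.055799 = 5.58%.

5.58%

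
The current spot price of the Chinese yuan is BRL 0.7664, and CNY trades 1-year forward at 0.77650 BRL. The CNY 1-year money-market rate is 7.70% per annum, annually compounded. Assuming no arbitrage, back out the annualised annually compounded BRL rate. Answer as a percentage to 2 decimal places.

T = 1 year.
F/S = 0.7765/0.7664 = 1.0131785 = (growth of BRL) / (growth of CNY).
The CNY side grows by (1 + 0.0770)^1 = 1.077000.
That pins the BRL growth at 1.0911932.
Annualise: 1.0911932^(1/1) − 1 = 0.091193 = 9.12%.

9.12%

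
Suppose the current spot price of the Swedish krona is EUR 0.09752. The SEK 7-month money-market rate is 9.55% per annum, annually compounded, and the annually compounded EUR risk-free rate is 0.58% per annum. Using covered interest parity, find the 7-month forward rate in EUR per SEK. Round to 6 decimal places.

T = 7/12 years.
EUR growth factor: (1 + 0.0058)^(7/12) = 1.0033793.
Growth of 1 SEK over T: (1 + 0.0955)^(7/12) = 1.0546472.
CIP: F = S · (grow EUR)/(grow SEK) = 0.09752 × 1.0033793/1.0546472 = 0.09277941 EUR per SEK.

0.092779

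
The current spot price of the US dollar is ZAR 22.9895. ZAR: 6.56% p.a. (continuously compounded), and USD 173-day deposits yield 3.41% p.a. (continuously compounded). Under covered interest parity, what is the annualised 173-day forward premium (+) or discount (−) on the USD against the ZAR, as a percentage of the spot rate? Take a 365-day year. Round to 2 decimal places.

+3.17%

T = 173/365 years.
CIP forward (ZAR per USD) = 22.9895 × 1.031581/1.0162938 = 23.3353105.
(F − S)/S ÷ T = (23.3353105 − 22.9895)/22.9895/(173/365) = 0.031736 → 3.17%.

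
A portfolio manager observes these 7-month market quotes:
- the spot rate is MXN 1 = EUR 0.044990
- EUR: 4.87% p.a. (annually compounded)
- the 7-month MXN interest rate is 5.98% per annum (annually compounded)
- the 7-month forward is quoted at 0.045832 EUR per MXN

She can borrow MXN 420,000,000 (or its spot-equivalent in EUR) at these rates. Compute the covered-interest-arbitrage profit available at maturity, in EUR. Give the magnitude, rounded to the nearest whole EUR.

EUR 485,513

T = 7/12 years.
Invest the MXN and cover forward: 420,000,000 × 1.0344605914 × 0.045832 = EUR 19,912,787.09.
Convert at spot and invest in EUR: 420,000,000 × 0.044990 × 1.0281265468 = EUR 19,427,273.60.
The quoted forward overvalues MXN, so borrow EUR, buy MXN at spot, deposit the MXN at 5.98%, and sell the proceeds forward at 0.045832.
The gap between the two covered legs is EUR 485,513.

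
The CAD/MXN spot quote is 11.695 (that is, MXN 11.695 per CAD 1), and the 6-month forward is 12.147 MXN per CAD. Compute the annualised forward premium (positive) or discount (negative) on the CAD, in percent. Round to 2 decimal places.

T = 6/12 years.
Period premium: (12.147 − 11.695)/11.695 = 0.0386490.
Annualise by dividing by T: 0.0386490 / (6/12) = 0.077298 → 7.73%.

+7.73%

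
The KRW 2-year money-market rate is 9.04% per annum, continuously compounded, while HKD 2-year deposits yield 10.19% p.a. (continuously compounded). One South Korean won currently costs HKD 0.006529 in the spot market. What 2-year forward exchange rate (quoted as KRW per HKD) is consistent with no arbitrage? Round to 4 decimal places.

149.6803

T = 2 years.
HKD accumulates by e^(0.1019×2) = 1.226052918.
Growth of 1 KRW over T: e^(0.0904×2) = 1.19817552.
CIP: F = S · (grow HKD)/(grow KRW) = 0.006529 × 1.226052918/1.19817552 = 0.00668090724 HKD per KRW.
Quoted the other way: 1/0.00668090724 = 149.6803 KRW per HKD.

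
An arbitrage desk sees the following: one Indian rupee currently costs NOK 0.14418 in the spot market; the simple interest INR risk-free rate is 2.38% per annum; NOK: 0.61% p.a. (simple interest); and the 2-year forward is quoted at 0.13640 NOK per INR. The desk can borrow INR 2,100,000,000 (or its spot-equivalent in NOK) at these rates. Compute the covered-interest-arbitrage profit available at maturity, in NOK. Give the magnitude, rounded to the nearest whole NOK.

T = 2 years.
Invest the INR and cover forward: 2,100,000,000 × 1.047600 × 0.13640 = NOK 300,074,544.00.
Convert at spot and invest in NOK: 2,100,000,000 × 0.14418 × 1.012200 = NOK 306,471,891.60.
The quoted forward undervalues INR, so borrow INR, convert to NOK at spot, deposit the NOK at 0.61%, and buy INR forward at 0.13640 to cover the loan.
The gap between the two covered legs is NOK 6,397,348.

NOK 6,397,348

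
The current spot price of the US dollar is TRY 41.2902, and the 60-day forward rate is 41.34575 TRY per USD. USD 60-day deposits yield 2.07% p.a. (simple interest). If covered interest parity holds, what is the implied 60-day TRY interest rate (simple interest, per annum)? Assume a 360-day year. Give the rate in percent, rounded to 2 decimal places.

T = 60/360 years.
CIP gives F = S · g_TRY/g_USD, so g_TRY/g_USD = 41.34575/41.2902 = 1.0013454.
USD growth factor: 1 + 0.0207×60/360 = 1.003450.
Hence g_TRY = 1.004800.
(1.004800 − 1)/T = 0.028800, i.e. 2.88%.

2.88%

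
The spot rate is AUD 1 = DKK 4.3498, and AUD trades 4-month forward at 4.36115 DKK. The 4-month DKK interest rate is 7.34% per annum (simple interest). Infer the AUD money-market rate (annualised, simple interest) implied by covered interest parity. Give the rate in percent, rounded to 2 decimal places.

T = 4/12 years.
By CIP, F/S equals the DKK-to-AUD growth ratio: 4.36115/4.3498 = 1.0026093.
DKK growth factor: 1 + 0.0734×4/12 = 1.0244667.
So the AUD growth factor = 1.0218005.
r = (1.0218005 − 1)/(4/12) = 0.065401 → 6.54%.

6.54%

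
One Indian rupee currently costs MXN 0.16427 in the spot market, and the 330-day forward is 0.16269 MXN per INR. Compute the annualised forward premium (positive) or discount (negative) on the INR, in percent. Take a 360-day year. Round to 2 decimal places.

T = 330/360 years.
(F − S)/S = (0.16269 − 0.16427)/0.16427 = -0.0096183.
Per annum: -0.0096183 / (330/360) = -0.010493 = -1.05%.

-1.05%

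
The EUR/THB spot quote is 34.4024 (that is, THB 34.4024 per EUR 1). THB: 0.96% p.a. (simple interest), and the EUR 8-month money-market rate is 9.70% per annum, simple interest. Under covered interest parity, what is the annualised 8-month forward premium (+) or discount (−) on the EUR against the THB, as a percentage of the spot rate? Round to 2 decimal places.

-8.21%

T = 8/12 years.
CIP forward (THB per EUR) = 34.4024 × 1.006400/1.0646667 = 32.5196377.
Annualised premium = (F − S)/S × (1/T) = (32.5196377 − 34.4024)/34.4024 ÷ (8/12) = -8.21%.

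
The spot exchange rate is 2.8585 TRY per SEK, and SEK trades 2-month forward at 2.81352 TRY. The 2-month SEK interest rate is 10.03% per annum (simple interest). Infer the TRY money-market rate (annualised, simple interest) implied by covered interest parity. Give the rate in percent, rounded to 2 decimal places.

T = 2/12 years.
By CIP, F/S equals the TRY-to-SEK growth ratio: 2.81352/2.8585 = 0.9842645.
SEK growth factor: 1 + 0.1003×2/12 = 1.0167167.
Hence g_TRY = 1.0007182.
r = (1.0007182 − 1)/(2/12) = 0.004309 → 0.43%.

0.43%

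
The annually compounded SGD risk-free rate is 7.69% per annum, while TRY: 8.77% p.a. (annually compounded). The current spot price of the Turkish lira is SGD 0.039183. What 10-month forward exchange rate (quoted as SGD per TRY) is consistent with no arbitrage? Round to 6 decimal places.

0.038859

T = 10/12 years.
SGD growth factor: (1 + 0.0769)^(10/12) = 1.0636845.
Growth of 1 TRY over T: (1 + 0.0877)^(10/12) = 1.0725666.
CIP: F = S · (grow SGD)/(grow TRY) = 0.039183 × 1.0636845/1.0725666 = 0.03885852 SGD per TRY.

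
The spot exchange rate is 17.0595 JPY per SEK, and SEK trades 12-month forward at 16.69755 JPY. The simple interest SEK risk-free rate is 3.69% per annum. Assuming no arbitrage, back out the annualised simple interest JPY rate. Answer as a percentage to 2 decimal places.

1.49%

T = 1 year.
F/S = 16.69755/17.0595 = 0.9787831 = (growth of JPY) / (growth of SEK).
The SEK side grows by 1 + 0.0369×1 = 1.036900.
So the JPY growth factor = 1.0149002.
(1.0149002 − 1)/T = 0.014900, i.e. 1.49%.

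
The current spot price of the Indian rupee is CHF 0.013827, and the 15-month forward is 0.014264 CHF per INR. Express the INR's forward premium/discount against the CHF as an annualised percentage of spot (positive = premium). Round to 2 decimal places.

+2.53%

T = 15/12 years.
INR trades forward at +3.16048% vs spot over the period.
Annualise by dividing by T: 0.0316048 / (15/12) = 0.025284 → 2.53%.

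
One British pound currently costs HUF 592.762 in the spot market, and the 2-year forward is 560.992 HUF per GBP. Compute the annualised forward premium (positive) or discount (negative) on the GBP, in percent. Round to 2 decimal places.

-2.68%

T = 2 years.
GBP trades forward at -5.35966% vs spot over the period.
×(1/T) gives -2.68% p.a.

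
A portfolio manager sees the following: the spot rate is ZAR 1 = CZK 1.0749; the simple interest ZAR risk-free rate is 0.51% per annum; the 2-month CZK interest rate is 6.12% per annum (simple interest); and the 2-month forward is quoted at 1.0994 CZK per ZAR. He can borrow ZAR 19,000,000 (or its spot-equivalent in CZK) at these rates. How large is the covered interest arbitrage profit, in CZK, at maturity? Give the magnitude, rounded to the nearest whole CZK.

T = 2/12 years.
Invest the ZAR and cover forward: 19,000,000 × 1.000850 × 1.0994 = CZK 20,906,355.31.
Convert at spot and invest in CZK: 19,000,000 × 1.0749 × 1.010200 = CZK 20,631,415.62.
The quoted forward overvalues ZAR, so borrow CZK, buy ZAR at spot, deposit the ZAR at 0.51%, and sell the proceeds forward at 1.0994.
Profit = 20,906,355.31 − 20,631,415.62 = CZK 274,940.

CZK 274,940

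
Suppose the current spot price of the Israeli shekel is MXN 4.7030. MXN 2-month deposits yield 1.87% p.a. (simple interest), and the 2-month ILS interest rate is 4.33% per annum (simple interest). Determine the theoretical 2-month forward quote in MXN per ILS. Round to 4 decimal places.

T = 2/12 years.
MXN growth factor: 1 + 0.0187×2/12 = 1.0031167.
ILS accumulates by 1 + 0.0433×2/12 = 1.0072167.
So F = 4.703 × 1.0031167 / 1.0072167 = 4.683856 (MXN/ILS).

4.6839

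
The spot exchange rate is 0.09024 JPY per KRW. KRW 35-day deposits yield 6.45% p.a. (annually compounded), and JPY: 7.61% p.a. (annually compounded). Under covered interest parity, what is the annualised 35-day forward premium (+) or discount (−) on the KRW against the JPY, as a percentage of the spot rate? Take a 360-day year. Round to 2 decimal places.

T = 35/360 years.
F = S · g_JPY/g_KRW = 0.09024 × 1.0071561/1.0060954 = 0.09033514.
Annualised premium = (F − S)/S × (1/T) = (0.09033514 − 0.09024)/0.09024 ÷ (35/360) = 1.08%.

+1.08%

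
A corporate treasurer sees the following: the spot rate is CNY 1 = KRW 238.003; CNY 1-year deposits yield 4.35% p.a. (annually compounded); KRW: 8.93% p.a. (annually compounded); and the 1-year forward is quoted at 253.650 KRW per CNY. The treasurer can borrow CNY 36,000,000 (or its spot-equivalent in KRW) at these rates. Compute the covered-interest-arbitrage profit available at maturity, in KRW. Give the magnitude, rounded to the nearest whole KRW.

T = 1 year.
Keep in CNY, deliver into the forward: 36,000,000·1.043500·253.650 = KRW 9,528,615,900.00.
Swap to KRW now, deposit: 36,000,000·238.003·1.089300 = KRW 9,333,240,044.40.
The quoted forward overvalues CNY, so borrow KRW, buy CNY at spot, deposit the CNY at 4.35%, and sell the proceeds forward at 253.650.
Profit = 9,528,615,900.00 − 9,333,240,044.40 = KRW 195,375,856.

KRW 195,375,856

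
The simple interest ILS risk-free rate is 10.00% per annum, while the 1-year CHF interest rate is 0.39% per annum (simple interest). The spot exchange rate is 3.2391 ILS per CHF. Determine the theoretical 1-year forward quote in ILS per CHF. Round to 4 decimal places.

3.5492

T = 1 year.
Growth of 1 ILS over T: 1 + 0.1000×1 = 1.100000.
CHF growth factor: 1 + 0.0039×1 = 1.003900.
So F = 3.2391 × 1.100000 / 1.003900 = 3.549168 (ILS/CHF).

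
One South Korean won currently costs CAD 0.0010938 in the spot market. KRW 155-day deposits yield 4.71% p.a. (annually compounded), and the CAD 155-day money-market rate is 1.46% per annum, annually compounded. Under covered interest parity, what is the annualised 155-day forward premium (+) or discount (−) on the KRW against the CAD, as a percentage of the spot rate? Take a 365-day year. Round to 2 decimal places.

T = 155/365 years.
F = S · g_CAD/g_KRW = 0.0010938 × 1.0061742/1.0197369 = 0.0010792522.
Annualised premium = (F − S)/S × (1/T) = (0.0010792522 − 0.0010938)/0.0010938 ÷ (155/365) = -3.13%.

-3.13%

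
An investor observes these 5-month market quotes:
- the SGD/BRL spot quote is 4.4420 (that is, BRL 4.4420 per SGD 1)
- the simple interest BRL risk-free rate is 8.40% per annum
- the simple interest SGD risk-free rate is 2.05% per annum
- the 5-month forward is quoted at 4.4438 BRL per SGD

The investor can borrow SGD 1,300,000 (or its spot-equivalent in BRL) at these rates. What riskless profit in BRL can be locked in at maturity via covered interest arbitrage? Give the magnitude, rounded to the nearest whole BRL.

BRL 150,426

T = 5/12 years.
Invest the SGD and cover forward: 1,300,000 × 1.008541667 × 4.4438 = BRL 5,826,284.70.
Convert at spot and invest in BRL: 1,300,000 × 4.4420 × 1.035000 = BRL 5,976,711.00.
The quoted forward undervalues SGD, so borrow SGD, convert to BRL at spot, deposit the BRL at 8.40%, and buy SGD forward at 4.4438 to cover the loan.
Profit = 5,976,711.00 − 5,826,284.70 = BRL 150,426.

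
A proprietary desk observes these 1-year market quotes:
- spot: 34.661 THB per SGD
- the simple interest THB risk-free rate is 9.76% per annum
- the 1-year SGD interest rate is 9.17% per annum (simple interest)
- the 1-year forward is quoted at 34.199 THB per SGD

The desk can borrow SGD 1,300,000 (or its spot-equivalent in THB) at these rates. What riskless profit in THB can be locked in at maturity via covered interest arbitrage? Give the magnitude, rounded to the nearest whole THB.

T = 1 year.
Keep in SGD, deliver into the forward: 1,300,000·1.091700·34.199 = THB 48,535,562.79.
Swap to THB now, deposit: 1,300,000·34.661·1.097600 = THB 49,457,087.68.
The quoted forward undervalues SGD, so borrow SGD, convert to THB at spot, deposit the THB at 9.76%, and buy SGD forward at 34.199 to cover the loan.
Profit = 49,457,087.68 − 48,535,562.79 = THB 921,525.

THB 921,525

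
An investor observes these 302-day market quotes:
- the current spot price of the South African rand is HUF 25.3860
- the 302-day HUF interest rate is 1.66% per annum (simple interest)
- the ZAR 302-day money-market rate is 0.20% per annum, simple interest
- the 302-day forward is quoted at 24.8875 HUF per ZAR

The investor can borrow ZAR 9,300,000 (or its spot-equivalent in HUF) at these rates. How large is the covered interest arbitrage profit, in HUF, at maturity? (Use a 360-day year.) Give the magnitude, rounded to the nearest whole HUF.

T = 302/360 years.
Invest the ZAR and cover forward: 9,300,000 × 1.00167777778 × 24.8875 = HUF 231,842,077.96.
Convert at spot and invest in HUF: 9,300,000 × 25.3860 × 1.01392555556 = HUF 239,377,481.63.
The quoted forward undervalues ZAR, so borrow ZAR, convert to HUF at spot, deposit the HUF at 1.66%, and buy ZAR forward at 24.8875 to cover the loan.
Arbitrage profit = |231,842,077.96 − 239,377,481.63| = HUF 7,535,404.

HUF 7,535,404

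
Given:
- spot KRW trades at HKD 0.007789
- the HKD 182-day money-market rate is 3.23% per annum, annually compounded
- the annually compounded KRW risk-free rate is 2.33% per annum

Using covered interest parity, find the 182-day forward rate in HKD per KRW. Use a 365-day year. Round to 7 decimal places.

0.0078231

T = 182/365 years.
Growth of 1 HKD over T: (1 + 0.0323)^(182/365) = 1.0159774.
Growth of 1 KRW over T: (1 + 0.0233)^(182/365) = 1.011551.
So F = 0.007789 × 1.0159774 / 1.011551 = 0.007823084 (HKD/KRW).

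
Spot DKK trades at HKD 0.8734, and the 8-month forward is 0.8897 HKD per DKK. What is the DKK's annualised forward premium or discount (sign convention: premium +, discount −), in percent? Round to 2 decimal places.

+2.80%

T = 8/12 years.
DKK trades forward at +1.86627% vs spot over the period.
×(1/T) gives 2.80% p.a.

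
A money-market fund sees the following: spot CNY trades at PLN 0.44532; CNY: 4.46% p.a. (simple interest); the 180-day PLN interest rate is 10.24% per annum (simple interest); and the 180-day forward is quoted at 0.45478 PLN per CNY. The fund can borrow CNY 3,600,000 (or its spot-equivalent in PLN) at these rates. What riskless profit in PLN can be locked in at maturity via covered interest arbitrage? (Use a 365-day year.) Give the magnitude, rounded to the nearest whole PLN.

PLN 10,891

T = 180/365 years.
Route A — deposit CNY, sell forward: 3,600,000 × 1.021994521 × 0.45478 = PLN 1,673,217.61.
Route B — convert at spot, deposit PLN: 3,600,000 × 0.44532 × 1.05049863 = PLN 1,684,108.98.
The quoted forward undervalues CNY, so borrow CNY, convert to PLN at spot, deposit the PLN at 10.24%, and buy CNY forward at 0.45478 to cover the loan.
Profit = 1,684,108.98 − 1,673,217.61 = PLN 10,891.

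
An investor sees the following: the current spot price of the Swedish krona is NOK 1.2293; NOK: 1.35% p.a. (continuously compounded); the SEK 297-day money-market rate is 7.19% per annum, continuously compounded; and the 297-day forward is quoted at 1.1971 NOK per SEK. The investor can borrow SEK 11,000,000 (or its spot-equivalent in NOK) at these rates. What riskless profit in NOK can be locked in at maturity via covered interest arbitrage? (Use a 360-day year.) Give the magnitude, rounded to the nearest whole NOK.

NOK 299,084

T = 297/360 years.
Keep in SEK, deliver into the forward: 11,000,000·1.0611120904·1.1971 = NOK 13,972,830.12.
Swap to NOK now, deposit: 11,000,000·1.2293·1.0111997529 = NOK 13,673,746.42.
The quoted forward overvalues SEK, so borrow NOK, buy SEK at spot, deposit the SEK at 7.19%, and sell the proceeds forward at 1.1971.
Profit = 13,972,830.12 − 13,673,746.42 = NOK 299,084.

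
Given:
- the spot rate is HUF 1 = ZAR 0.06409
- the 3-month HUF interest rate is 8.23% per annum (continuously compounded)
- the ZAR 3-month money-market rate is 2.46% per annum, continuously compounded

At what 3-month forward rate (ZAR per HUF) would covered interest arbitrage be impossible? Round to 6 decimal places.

T = 3/12 years.
ZAR growth factor: e^(0.0246×3/12) = 1.006169.
Growth of 1 HUF over T: e^(0.0823×3/12) = 1.0207881.
Forward (ZAR per HUF) = 0.06409 × 1.006169 / 1.0207881 = 0.06317214.

0.063172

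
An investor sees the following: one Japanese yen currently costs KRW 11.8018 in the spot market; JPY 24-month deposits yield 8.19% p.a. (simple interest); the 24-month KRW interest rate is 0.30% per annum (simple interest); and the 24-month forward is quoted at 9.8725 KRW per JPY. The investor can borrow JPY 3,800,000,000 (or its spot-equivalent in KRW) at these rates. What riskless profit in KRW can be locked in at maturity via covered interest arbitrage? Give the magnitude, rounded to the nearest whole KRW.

T = 2 years.
Route A — deposit JPY, sell forward: 3,800,000,000 × 1.163800 × 9.8725 = KRW 43,660,538,900.00.
Route B — convert at spot, deposit KRW: 3,800,000,000 × 11.8018 × 1.006000 = KRW 45,115,921,040.00.
The quoted forward undervalues JPY, so borrow JPY, convert to KRW at spot, deposit the KRW at 0.30%, and buy JPY forward at 9.8725 to cover the loan.
Profit = 45,115,921,040.00 − 43,660,538,900.00 = KRW 1,455,382,140.

KRW 1,455,382,140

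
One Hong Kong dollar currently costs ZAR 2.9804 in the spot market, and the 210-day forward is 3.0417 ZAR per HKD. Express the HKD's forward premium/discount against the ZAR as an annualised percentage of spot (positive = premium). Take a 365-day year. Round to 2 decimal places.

T = 210/365 years.
HKD trades forward at +2.05677% vs spot over the period.
Annualise by dividing by T: 0.0205677 / (210/365) = 0.035749 → 3.57%.

+3.57%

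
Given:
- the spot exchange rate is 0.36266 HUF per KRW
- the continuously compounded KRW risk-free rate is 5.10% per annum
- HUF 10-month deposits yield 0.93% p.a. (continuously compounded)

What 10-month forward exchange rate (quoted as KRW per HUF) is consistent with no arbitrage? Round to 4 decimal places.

T = 10/12 years.
Growth of 1 HUF over T: e^(0.0093×10/12) = 1.0077801.
Growth of 1 KRW over T: e^(0.0510×10/12) = 1.0434161.
Forward (HUF per KRW) = 0.36266 × 1.0077801 / 1.0434161 = 0.3502740.
Invert for KRW per HUF: 1 / 0.3502740 = 2.8549.

2.8549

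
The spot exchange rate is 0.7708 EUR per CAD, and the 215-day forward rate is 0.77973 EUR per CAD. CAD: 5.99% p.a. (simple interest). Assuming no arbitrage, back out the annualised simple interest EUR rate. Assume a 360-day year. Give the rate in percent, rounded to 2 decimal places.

T = 215/360 years.
F/S = 0.77973/0.7708 = 1.0115854 = (growth of EUR) / (growth of CAD).
CAD growth factor: 1 + 0.0599×215/360 = 1.0357736.
So the EUR growth factor = 1.0477735.
(1.0477735 − 1)/T = 0.079993, i.e. 8.00%.

8.00%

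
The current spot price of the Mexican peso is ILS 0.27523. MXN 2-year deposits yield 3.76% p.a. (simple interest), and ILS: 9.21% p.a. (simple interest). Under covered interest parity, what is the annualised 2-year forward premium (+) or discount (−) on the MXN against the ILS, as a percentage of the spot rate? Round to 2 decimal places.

T = 2 years.
No-arbitrage forward: 0.27523 × 1.184200 / 1.075200 = 0.30313185 ILS/MXN.
(F − S)/S ÷ T = (0.30313185 − 0.27523)/0.27523/2 = 0.050688 → 5.07%.

+5.07%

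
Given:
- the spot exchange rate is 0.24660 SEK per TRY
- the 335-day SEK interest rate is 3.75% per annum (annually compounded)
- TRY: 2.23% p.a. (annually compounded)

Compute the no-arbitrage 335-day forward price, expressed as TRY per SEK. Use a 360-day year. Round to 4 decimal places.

T = 335/360 years.
Growth of 1 SEK over T: (1 + 0.0375)^(335/360) = 1.034851.
TRY accumulates by (1 + 0.0223)^(335/360) = 1.0207354.
Forward (SEK per TRY) = 0.2466 × 1.034851 / 1.0207354 = 0.2500102.
Invert for TRY per SEK: 1 / 0.2500102 = 3.9998.

3.9998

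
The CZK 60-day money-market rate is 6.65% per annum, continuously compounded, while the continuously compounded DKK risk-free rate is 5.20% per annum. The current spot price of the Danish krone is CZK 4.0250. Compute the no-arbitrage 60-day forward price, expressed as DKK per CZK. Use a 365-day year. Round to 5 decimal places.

0.24786

T = 60/365 years.
CZK accumulates by e^(0.0665×60/365) = 1.0109915.
DKK growth factor: e^(0.0520×60/365) = 1.0085846.
CIP: F = S · (grow CZK)/(grow DKK) = 4.025 × 1.0109915/1.0085846 = 4.034605 CZK per DKK.
Invert for DKK per CZK: 1 / 4.034605 = 0.24786.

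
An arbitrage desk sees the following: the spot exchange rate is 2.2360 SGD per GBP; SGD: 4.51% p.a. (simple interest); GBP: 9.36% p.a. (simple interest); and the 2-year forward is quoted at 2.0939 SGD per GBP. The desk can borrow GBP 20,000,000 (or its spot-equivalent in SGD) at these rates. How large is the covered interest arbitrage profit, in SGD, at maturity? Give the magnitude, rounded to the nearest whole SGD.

SGD 963,818

T = 2 years.
Invest the GBP and cover forward: 20,000,000 × 1.187200 × 2.0939 = SGD 49,717,561.60.
Convert at spot and invest in SGD: 20,000,000 × 2.2360 × 1.090200 = SGD 48,753,744.00.
The quoted forward overvalues GBP, so borrow SGD, buy GBP at spot, deposit the GBP at 9.36%, and sell the proceeds forward at 2.0939.
Profit = 49,717,561.60 − 48,753,744.00 = SGD 963,818.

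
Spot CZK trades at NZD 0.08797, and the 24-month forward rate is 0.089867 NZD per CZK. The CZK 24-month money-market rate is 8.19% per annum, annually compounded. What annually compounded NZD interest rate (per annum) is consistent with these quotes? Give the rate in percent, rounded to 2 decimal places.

T = 2 years.
F/S = 0.089867/0.08797 = 1.0215642 = (growth of NZD) / (growth of CZK).
The CZK side grows by (1 + 0.0819)^2 = 1.1705076.
Hence g_NZD = 1.1957487.
Annualise: 1.1957487^(1/2) − 1 = 0.093503 = 9.35%.

9.35%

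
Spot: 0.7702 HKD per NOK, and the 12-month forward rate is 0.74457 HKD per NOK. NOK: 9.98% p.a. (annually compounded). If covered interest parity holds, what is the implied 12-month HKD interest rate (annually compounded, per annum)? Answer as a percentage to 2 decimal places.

T = 1 year.
CIP gives F = S · g_HKD/g_NOK, so g_HKD/g_NOK = 0.74457/0.7702 = 0.9667229.
NOK growth factor: (1 + 0.0998)^1 = 1.099800.
Hence g_HKD = 1.0632018.
r = 1.0632018^(1/1) − 1 = 0.063202 → 6.32%.

6.32%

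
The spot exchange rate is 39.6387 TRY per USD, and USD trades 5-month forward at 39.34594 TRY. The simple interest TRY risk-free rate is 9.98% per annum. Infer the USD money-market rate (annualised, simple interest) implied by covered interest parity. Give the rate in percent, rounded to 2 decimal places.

11.84%

T = 5/12 years.
CIP gives F = S · g_TRY/g_USD, so g_TRY/g_USD = 39.34594/39.6387 = 0.9926143.
TRY growth factor: 1 + 0.0998×5/12 = 1.0415833.
So the USD growth factor = 1.0493334.
(1.0493334 − 1)/T = 0.118400, i.e. 11.84%.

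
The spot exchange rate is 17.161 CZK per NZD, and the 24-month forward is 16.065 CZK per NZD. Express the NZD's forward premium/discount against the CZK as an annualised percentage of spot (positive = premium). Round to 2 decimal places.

-3.19%

T = 2 years.
(F − S)/S = (16.065 − 17.161)/17.161 = -0.0638657.
Per annum: -0.0638657 / 2 = -0.031933 = -3.19%.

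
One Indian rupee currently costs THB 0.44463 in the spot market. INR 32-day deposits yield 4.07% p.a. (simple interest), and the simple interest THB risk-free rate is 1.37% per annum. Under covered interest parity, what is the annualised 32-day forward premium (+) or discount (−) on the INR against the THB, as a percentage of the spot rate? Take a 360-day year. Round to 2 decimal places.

-2.69%

T = 32/360 years.
No-arbitrage forward: 0.44463 × 1.0012178 / 1.0036178 = 0.44356673 THB/INR.
Annualised premium = (F − S)/S × (1/T) = (0.44356673 − 0.44463)/0.44463 ÷ (32/360) = -2.69%.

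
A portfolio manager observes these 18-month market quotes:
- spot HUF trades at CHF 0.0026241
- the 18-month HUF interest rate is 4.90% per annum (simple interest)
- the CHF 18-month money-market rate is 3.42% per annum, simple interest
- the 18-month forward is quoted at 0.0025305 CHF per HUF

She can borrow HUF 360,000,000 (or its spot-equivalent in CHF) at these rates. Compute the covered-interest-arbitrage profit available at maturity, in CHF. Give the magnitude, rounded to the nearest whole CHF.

CHF 15,201

T = 18/12 years.
Route A — deposit HUF, sell forward: 360,000,000 × 1.073500 × 0.0025305 = CHF 977,937.03.
Route B — convert at spot, deposit CHF: 360,000,000 × 0.0026241 × 1.051300 = CHF 993,137.88.
The quoted forward undervalues HUF, so borrow HUF, convert to CHF at spot, deposit the CHF at 3.42%, and buy HUF forward at 0.0025305 to cover the loan.
The gap between the two covered legs is CHF 15,201.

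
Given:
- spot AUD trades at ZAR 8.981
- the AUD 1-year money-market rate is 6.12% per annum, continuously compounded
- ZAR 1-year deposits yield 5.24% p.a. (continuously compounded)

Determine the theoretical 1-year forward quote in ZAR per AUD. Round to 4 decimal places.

T = 1 year.
Growth of 1 ZAR over T: e^(0.0524×1) = 1.0537972.
AUD growth factor: e^(0.0612×1) = 1.0631115.
CIP: F = S · (grow ZAR)/(grow AUD) = 8.981 × 1.0537972/1.0631115 = 8.902314 ZAR per AUD.

8.9023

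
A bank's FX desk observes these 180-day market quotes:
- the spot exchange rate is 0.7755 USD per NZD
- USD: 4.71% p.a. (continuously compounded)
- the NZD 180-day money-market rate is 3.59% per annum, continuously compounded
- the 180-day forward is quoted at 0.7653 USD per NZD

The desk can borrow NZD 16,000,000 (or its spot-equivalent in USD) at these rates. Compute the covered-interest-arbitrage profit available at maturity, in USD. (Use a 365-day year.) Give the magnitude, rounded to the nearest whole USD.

USD 236,065

T = 180/365 years.
Invest the NZD and cover forward: 16,000,000 × 1.0178617563 × 0.7653 = USD 12,463,513.63.
Convert at spot and invest in USD: 16,000,000 × 0.7755 × 1.023499254 = USD 12,699,578.74.
The quoted forward undervalues NZD, so borrow NZD, convert to USD at spot, deposit the USD at 4.71%, and buy NZD forward at 0.7653 to cover the loan.
Arbitrage profit = |12,463,513.63 − 12,699,578.74| = USD 236,065.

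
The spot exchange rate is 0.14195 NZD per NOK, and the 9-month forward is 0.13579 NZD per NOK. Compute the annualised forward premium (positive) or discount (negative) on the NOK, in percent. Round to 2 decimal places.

T = 9/12 years.
Period premium: (0.13579 − 0.14195)/0.14195 = -0.0433956.
×(1/T) gives -5.79% p.a.

-5.79%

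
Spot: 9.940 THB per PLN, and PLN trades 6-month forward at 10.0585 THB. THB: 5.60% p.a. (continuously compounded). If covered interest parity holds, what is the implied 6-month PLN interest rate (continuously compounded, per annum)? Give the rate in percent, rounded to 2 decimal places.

3.23%

T = 6/12 years.
F/S = 10.0585/9.94 = 1.0119215 = (growth of THB) / (growth of PLN).
The THB side grows by e^(0.0560×6/12) = 1.0283957.
That pins the PLN growth at 1.0162801.
Take logs: ln 1.0162801 / (6/12) = 0.032298, so 3.23%.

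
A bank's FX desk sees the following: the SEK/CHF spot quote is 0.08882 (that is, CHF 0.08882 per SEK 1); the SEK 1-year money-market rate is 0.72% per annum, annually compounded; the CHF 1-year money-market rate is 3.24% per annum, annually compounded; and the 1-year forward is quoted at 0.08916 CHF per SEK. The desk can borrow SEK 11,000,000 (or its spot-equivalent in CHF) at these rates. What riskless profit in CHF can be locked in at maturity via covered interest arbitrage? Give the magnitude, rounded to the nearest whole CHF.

CHF 20,854

T = 1 year.
Keep in SEK, deliver into the forward: 11,000,000·1.007200·0.08916 = CHF 987,821.47.
Swap to CHF now, deposit: 11,000,000·0.08882·1.032400 = CHF 1,008,675.45.
The quoted forward undervalues SEK, so borrow SEK, convert to CHF at spot, deposit the CHF at 3.24%, and buy SEK forward at 0.08916 to cover the loan.
The gap between the two covered legs is CHF 20,854.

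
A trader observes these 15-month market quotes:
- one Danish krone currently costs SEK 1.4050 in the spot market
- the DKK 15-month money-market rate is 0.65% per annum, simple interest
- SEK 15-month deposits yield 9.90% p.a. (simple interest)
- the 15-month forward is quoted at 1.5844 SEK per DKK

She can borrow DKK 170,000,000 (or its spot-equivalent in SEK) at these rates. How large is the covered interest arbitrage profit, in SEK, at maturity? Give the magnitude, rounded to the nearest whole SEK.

SEK 3,128,765

T = 15/12 years.
Route A — deposit DKK, sell forward: 170,000,000 × 1.008125 × 1.5844 = SEK 271,536,452.50.
Route B — convert at spot, deposit SEK: 170,000,000 × 1.4050 × 1.123750 = SEK 268,407,687.50.
The quoted forward overvalues DKK, so borrow SEK, buy DKK at spot, deposit the DKK at 0.65%, and sell the proceeds forward at 1.5844.
Profit = 271,536,452.50 − 268,407,687.50 = SEK 3,128,765.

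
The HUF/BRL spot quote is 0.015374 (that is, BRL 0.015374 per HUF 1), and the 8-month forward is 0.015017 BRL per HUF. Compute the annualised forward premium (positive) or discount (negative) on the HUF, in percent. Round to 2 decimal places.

-3.48%

T = 8/12 years.
Period premium: (0.015017 − 0.015374)/0.015374 = -0.0232210.
Annualise by dividing by T: -0.0232210 / (8/12) = -0.034832 → -3.48%.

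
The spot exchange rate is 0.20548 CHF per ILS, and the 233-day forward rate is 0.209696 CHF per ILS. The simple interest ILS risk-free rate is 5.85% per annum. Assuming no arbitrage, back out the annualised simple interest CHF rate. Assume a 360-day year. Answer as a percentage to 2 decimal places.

9.14%

T = 233/360 years.
F/S = 0.209696/0.20548 = 1.0205178 = (growth of CHF) / (growth of ILS).
The ILS side grows by 1 + 0.0585×233/360 = 1.0378625.
So the CHF growth factor = 1.0591572.
(1.0591572 − 1)/T = 0.091402, i.e. 9.14%.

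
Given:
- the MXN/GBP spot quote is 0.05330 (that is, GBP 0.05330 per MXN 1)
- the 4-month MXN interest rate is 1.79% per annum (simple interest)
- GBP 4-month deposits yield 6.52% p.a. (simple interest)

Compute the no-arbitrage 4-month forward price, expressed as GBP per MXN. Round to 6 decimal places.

T = 4/12 years.
Growth of 1 GBP over T: 1 + 0.0652×4/12 = 1.0217333.
Growth of 1 MXN over T: 1 + 0.0179×4/12 = 1.0059667.
So F = 0.0533 × 1.0217333 / 1.0059667 = 0.05413538 (GBP/MXN).

0.054135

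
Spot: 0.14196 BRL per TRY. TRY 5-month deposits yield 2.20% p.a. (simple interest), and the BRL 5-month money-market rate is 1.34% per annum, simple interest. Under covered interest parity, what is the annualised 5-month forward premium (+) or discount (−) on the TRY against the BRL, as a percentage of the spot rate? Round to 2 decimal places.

-0.85%

T = 5/12 years.
F = S · g_BRL/g_TRY = 0.14196 × 1.0055833/1.0091667 = 0.14145592.
Annualised premium = (F − S)/S × (1/T) = (0.14145592 − 0.14196)/0.14196 ÷ (5/12) = -0.85%.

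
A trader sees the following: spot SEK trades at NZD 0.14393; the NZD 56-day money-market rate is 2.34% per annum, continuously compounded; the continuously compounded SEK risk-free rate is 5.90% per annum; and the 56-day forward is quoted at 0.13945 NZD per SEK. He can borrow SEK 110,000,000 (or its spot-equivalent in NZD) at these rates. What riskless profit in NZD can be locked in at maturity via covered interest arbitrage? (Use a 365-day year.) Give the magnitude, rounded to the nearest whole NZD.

T = 56/365 years.
Keep in SEK, deliver into the forward: 110,000,000·1.0090931485·0.13945 = NZD 15,478,984.35.
Swap to NZD now, deposit: 110,000,000·0.14393·1.0035965892 = NZD 15,889,242.28.
The quoted forward undervalues SEK, so borrow SEK, convert to NZD at spot, deposit the NZD at 2.34%, and buy SEK forward at 0.13945 to cover the loan.
Arbitrage profit = |15,478,984.35 − 15,889,242.28| = NZD 410,258.

NZD 410,258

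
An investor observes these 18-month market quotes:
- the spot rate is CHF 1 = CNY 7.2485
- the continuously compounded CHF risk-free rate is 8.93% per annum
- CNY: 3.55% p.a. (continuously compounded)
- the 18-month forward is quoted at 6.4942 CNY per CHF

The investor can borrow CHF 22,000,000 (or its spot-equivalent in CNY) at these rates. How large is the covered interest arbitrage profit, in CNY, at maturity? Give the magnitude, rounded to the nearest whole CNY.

CNY 4,837,666

T = 18/12 years.
Keep in CHF, deliver into the forward: 22,000,000·1.14333565143·6.4942 = CNY 163,351,108.53.
Swap to CNY now, deposit: 22,000,000·7.2485·1.05469328548 = CNY 168,188,774.16.
The quoted forward undervalues CHF, so borrow CHF, convert to CNY at spot, deposit the CNY at 3.55%, and buy CHF forward at 6.4942 to cover the loan.
Profit = 168,188,774.16 − 163,351,108.53 = CNY 4,837,666.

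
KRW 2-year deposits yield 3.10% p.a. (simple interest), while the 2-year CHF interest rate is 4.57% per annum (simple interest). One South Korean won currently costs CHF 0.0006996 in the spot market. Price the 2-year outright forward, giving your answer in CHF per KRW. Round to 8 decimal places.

T = 2 years.
Growth of 1 CHF over T: 1 + 0.0457×2 = 1.091400.
KRW accumulates by 1 + 0.0310×2 = 1.062000.
Forward (CHF per KRW) = 0.0006996 × 1.091400 / 1.062000 = 0.0007189675.

0.00071897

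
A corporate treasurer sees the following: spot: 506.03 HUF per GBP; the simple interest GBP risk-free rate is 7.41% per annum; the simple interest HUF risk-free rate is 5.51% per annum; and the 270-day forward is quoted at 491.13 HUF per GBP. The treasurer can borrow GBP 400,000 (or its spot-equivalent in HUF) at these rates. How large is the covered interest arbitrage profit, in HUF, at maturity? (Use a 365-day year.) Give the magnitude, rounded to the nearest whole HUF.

T = 270/365 years.
Route A — deposit GBP, sell forward: 400,000 × 1.05481369863 × 491.13 = HUF 207,220,260.72.
Route B — convert at spot, deposit HUF: 400,000 × 506.03 × 1.04075890411 = HUF 210,662,091.30.
The quoted forward undervalues GBP, so borrow GBP, convert to HUF at spot, deposit the HUF at 5.51%, and buy GBP forward at 491.13 to cover the loan.
Profit = 210,662,091.30 − 207,220,260.72 = HUF 3,441,831.

HUF 3,441,831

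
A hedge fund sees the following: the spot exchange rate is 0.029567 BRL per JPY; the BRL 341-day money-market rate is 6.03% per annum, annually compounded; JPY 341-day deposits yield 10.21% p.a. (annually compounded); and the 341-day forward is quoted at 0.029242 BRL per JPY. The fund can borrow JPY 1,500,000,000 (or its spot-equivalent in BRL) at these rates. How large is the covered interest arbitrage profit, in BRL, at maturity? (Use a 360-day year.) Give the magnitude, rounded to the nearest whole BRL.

BRL 1,214,270

T = 341/360 years.
Invest the JPY and cover forward: 1,500,000,000 × 1.0964596943 × 0.029242 = BRL 48,094,011.57.
Convert at spot and invest in BRL: 1,500,000,000 × 0.029567 × 1.0570284776 = BRL 46,879,741.50.
The quoted forward overvalues JPY, so borrow BRL, buy JPY at spot, deposit the JPY at 10.21%, and sell the proceeds forward at 0.029242.
Profit = 48,094,011.57 − 46,879,741.50 = BRL 1,214,270.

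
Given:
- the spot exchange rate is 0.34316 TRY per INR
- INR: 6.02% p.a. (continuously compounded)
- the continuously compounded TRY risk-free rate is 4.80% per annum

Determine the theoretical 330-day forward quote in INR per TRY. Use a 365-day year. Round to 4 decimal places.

T = 330/365 years.
Growth of 1 TRY over T: e^(0.0480×330/365) = 1.0443527.
INR accumulates by e^(0.0602×330/365) = 1.0559358.
CIP: F = S · (grow TRY)/(grow INR) = 0.34316 × 1.0443527/1.0559358 = 0.3393957 TRY per INR.
Invert for INR per TRY: 1 / 0.3393957 = 2.9464.

2.9464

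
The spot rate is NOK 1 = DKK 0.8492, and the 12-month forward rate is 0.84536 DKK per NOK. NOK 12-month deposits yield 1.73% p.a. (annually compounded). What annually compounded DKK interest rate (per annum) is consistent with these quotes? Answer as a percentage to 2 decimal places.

1.27%

T = 1 year.
F/S = 0.84536/0.8492 = 0.9954781 = (growth of DKK) / (growth of NOK).
The NOK side grows by (1 + 0.0173)^1 = 1.017300.
So the DKK growth factor = 1.0126999.
r = 1.0126999^(1/1) − 1 = 0.012700 → 1.27%.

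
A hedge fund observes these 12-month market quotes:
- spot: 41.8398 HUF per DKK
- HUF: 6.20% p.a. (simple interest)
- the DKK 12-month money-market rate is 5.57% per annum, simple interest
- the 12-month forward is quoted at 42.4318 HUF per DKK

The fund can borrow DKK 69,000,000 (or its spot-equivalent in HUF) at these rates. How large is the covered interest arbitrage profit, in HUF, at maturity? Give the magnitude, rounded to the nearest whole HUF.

HUF 24,935,473

T = 1 year.
Keep in DKK, deliver into the forward: 69,000,000·1.055700·42.4318 = HUF 3,090,872,336.94.
Swap to HUF now, deposit: 69,000,000·41.8398·1.062000 = HUF 3,065,936,864.40.
The quoted forward overvalues DKK, so borrow HUF, buy DKK at spot, deposit the DKK at 5.57%, and sell the proceeds forward at 42.4318.
Arbitrage profit = |3,090,872,336.94 − 3,065,936,864.40| = HUF 24,935,473.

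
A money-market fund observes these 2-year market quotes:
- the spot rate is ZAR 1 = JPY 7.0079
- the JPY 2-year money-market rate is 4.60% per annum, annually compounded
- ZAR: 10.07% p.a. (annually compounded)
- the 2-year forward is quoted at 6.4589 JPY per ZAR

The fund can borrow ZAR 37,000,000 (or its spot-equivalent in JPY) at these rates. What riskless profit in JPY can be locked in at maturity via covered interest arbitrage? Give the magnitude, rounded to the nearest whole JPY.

JPY 5,837,244

T = 2 years.
Invest the ZAR and cover forward: 37,000,000 × 1.21154049 × 6.4589 = JPY 289,533,098.22.
Convert at spot and invest in JPY: 37,000,000 × 7.0079 × 1.094116 = JPY 283,695,854.11.
The quoted forward overvalues ZAR, so borrow JPY, buy ZAR at spot, deposit the ZAR at 10.07%, and sell the proceeds forward at 6.4589.
Profit = 289,533,098.22 − 283,695,854.11 = JPY 5,837,244.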